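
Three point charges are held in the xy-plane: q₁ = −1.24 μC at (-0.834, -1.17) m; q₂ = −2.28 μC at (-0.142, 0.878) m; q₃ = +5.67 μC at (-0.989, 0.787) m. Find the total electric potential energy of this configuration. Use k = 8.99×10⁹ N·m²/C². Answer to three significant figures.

The work to assemble the configuration equals its total potential energy, U = Σ kqᵢqⱼ/rᵢⱼ over all pairs.
Pair separations: r₁₂ = 2.16 m, r₁₃ = 1.96 m, r₂₃ = 0.852 m.
U = (0.0118) + (-0.0322) + (-0.136) = -0.157 J.

-0.157 J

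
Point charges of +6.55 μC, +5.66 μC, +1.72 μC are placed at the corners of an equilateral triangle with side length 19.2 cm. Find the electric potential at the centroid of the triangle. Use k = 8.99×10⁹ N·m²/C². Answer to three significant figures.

Electric potential is a scalar, so the contributions from each charge add algebraically: V = Σ kqᵢ/rᵢ.
The distance from each vertex to the centroid is a/√3 = 0.111 m.
V = k[(6.55×10⁻⁶)/(0.111) + (5.66×10⁻⁶)/(0.111) + (1.72×10⁻⁶)/(0.111)] = 1.13×10⁶ V.

1.13×10⁶ V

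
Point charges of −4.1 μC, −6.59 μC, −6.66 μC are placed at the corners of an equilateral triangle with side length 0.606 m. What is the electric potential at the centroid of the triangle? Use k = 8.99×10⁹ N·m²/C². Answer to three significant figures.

-4.46×10⁵ V

Electric potential is a scalar, so the contributions from each charge add algebraically: V = Σ kqᵢ/rᵢ.
The distance from each vertex to the centroid is a/√3 = 0.350 m.
V = k[(-4.10×10⁻⁶)/(0.350) + (-6.59×10⁻⁶)/(0.350) + (-6.66×10⁻⁶)/(0.350)] = -4.46×10⁵ V.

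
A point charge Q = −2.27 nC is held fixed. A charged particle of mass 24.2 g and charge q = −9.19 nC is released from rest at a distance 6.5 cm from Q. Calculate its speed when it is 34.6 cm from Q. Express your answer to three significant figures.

Only the electrostatic force acts, so mechanical energy is conserved: ½mv² = U₁ − U₂ = kQq(1/r₁ − 1/r₂).
U₁ − U₂ = (8.99×10⁹ N·m²/C²)(-2.27×10⁻⁹ C)(-9.19×10⁻⁹ C)(1/0.0650 − 1/0.346) = 2.34×10⁻⁶ J.
v = √(2·2.34×10⁻⁶/0.0242) = 0.0139 m/s.

0.0139 m/s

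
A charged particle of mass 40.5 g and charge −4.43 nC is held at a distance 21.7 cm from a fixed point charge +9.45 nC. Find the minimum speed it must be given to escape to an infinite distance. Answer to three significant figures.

9.25×10⁻³ m/s

To just escape, total mechanical energy must reach zero at infinity: ½mv²_min + U = 0, so ½mv²_min = −U = |kQq|/r.
|U| = |kQq|/r = (8.99×10⁹ N·m²/C²)(9.45×10⁻⁹)(4.43×10⁻⁹)/(0.217) = 1.73×10⁻⁶ J.
v_min = √(2|U|/m) = √(2·1.73×10⁻⁶/0.0405) = 9.25×10⁻³ m/s.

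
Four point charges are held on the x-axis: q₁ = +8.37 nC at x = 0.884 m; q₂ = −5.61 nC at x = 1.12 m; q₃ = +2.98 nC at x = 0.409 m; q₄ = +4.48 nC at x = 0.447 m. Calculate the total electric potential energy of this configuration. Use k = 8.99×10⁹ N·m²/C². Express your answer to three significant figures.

2.07×10⁻⁶ J

The assembly work is the sum of pairwise potential energies, U = Σ_{i<j} kqᵢqⱼ/rᵢⱼ.
Pair separations: r₁₂ = 0.236 m, r₁₃ = 0.475 m, r₁₄ = 0.437 m, r₂₃ = 0.711 m, r₂₄ = 0.673 m, r₃₄ = 0.0380 m.
Summing all 6 pair terms gives U = 2.07×10⁻⁶ J.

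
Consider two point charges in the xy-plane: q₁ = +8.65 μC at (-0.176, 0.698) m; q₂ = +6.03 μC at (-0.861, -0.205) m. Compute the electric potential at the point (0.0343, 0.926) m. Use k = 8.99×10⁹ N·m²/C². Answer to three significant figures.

The total potential is the scalar sum of each charge's contribution, V = Σ kqᵢ/rᵢ.
Distances from the field point to each charge: r₁ = 0.310 m, r₂ = 1.44 m.
V = k[(8.65×10⁻⁶)/(0.310) + (6.03×10⁻⁶)/(1.44)] = 2.88×10⁵ V.

2.88×10⁵ V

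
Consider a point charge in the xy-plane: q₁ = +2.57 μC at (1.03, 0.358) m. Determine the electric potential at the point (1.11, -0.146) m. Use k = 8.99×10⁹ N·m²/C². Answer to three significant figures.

The total potential is the scalar sum of each charge's contribution, V = Σ kqᵢ/rᵢ.
Distances from the field point to each charge: r₁ = 0.510 m.
V = k[(2.57×10⁻⁶)/(0.510)] = 4.53×10⁴ V.

4.53×10⁴ V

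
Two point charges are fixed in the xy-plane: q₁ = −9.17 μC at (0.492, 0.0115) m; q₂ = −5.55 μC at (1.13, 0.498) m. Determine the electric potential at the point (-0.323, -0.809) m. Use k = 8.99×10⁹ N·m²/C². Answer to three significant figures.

Electric potential is a scalar, so the contributions from each charge add algebraically: V = Σ kqᵢ/rᵢ.
Distances from the field point to each charge: r₁ = 1.16 m, r₂ = 1.95 m.
V = k[(-9.17×10⁻⁶)/(1.16) + (-5.55×10⁻⁶)/(1.95)] = -9.68×10⁴ V.

-9.68×10⁴ V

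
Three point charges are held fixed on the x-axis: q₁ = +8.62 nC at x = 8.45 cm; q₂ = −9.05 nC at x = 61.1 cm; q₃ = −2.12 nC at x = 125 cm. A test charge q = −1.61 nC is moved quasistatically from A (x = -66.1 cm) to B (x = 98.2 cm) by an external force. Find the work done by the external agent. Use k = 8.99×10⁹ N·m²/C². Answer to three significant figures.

3.77×10⁻⁷ J

For quasistatic motion the external work equals the change in potential energy: W_ext = qΔV = q(V_B − V_A).
At A: distances to the source charges are 0.745 m, 1.27 m, 1.91 m; V_A = Σ kqᵢ/rᵢ = 30.0 V.
At B: distances to the source charges are 0.897 m, 0.371 m, 0.268 m; V_B = Σ kqᵢ/rᵢ = -204 V.
ΔV = V_B − V_A = -234 V.
W_ext = qΔV = (-1.61×10⁻⁹ C)(-234 V) = 3.77×10⁻⁷ J.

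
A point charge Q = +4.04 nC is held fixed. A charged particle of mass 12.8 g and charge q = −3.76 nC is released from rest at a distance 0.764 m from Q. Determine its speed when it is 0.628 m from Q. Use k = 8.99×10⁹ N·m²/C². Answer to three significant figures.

Only the electrostatic force acts, so mechanical energy is conserved: ½mv² = U₁ − U₂ = kQq(1/r₁ − 1/r₂).
U₁ − U₂ = (8.99×10⁹ N·m²/C²)(4.04×10⁻⁹ C)(-3.76×10⁻⁹ C)(1/0.764 − 1/0.628) = 3.87×10⁻⁸ J.
v = √(2·3.87×10⁻⁸/0.0128) = 2.46×10⁻³ m/s.

2.46×10⁻³ m/s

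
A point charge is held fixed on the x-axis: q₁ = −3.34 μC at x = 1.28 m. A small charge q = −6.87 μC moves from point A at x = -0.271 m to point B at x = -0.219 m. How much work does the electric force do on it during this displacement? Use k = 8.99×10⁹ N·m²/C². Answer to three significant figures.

The work done by the electric force is W_field = −ΔU = −q(V_B − V_A) = q(V_A − V_B).
At A: distance to the source charge is 1.55 m; V_A = kq₁/r = -1.94×10⁴ V.
At B: distance to the source charge is 1.50 m; V_B = kq₁/r = -2.00×10⁴ V.
ΔV = V_B − V_A = -672 V.
W_field = −qΔV = −(-6.87×10⁻⁶ C)(-672 V) = -4.61×10⁻³ J.

-4.61×10⁻³ J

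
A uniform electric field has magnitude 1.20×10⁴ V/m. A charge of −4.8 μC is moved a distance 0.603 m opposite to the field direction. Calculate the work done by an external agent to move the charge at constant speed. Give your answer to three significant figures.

-0.0347 J

The potential change for a displacement 0.603 m opposite to the field direction is ΔV = +Ed = 7240 V.
W_ext = qΔV = -0.0347 J.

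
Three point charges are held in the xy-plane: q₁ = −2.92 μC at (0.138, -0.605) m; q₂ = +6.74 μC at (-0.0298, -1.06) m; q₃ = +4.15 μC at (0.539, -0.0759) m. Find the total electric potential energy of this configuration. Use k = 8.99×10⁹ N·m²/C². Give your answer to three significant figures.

The assembly work is the sum of pairwise potential energies, U = Σ_{i<j} kqᵢqⱼ/rᵢⱼ.
Pair separations: r₁₂ = 0.485 m, r₁₃ = 0.664 m, r₂₃ = 1.14 m.
U = (-0.365) + (-0.164) + (0.221) = -0.308 J.

-0.308 J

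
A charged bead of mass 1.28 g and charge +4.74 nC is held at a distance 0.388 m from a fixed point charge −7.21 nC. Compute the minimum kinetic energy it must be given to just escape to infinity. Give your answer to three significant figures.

7.92×10⁻⁷ J

To just escape, total mechanical energy must reach zero at infinity: ½mv²_min + U = 0, so ½mv²_min = −U = |kQq|/r.
|U| = |kQq|/r = (8.99×10⁹ N·m²/C²)(7.21×10⁻⁹)(4.74×10⁻⁹)/(0.388) = 7.92×10⁻⁷ J.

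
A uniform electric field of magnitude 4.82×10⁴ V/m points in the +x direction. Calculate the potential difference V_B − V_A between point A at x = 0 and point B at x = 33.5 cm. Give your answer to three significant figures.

-1.61×10⁴ V

In a uniform field, potential decreases in the direction of E: V_B − V_A = −E·Δx.
V_B − V_A = −(4.82×10⁴ V/m)(0.335 m) = -1.61×10⁴ V.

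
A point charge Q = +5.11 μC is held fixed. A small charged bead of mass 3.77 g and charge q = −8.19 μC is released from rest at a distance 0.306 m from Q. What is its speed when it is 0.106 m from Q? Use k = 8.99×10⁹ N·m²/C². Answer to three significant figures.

Only the electrostatic force acts, so mechanical energy is conserved: ½mv² = U₁ − U₂ = kQq(1/r₁ − 1/r₂).
U₁ − U₂ = (8.99×10⁹ N·m²/C²)(5.11×10⁻⁶ C)(-8.19×10⁻⁶ C)(1/0.306 − 1/0.106) = 2.32 J.
v = √(2·2.32/3.77×10⁻³) = 35.1 m/s.

35.1 m/s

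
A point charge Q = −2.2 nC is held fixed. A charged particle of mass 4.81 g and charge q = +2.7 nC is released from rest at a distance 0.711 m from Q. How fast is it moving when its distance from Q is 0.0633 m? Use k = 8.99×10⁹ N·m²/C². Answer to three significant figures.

0.0179 m/s

Only the electrostatic force acts, so mechanical energy is conserved: ½mv² = U₁ − U₂ = kQq(1/r₁ − 1/r₂).
U₁ − U₂ = (8.99×10⁹ N·m²/C²)(-2.20×10⁻⁹ C)(2.70×10⁻⁹ C)(1/0.711 − 1/0.0633) = 7.69×10⁻⁷ J.
v = √(2·7.69×10⁻⁷/4.81×10⁻³) = 0.0179 m/s.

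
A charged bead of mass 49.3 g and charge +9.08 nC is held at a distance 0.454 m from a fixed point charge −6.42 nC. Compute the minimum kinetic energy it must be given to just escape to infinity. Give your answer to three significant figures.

To just escape, total mechanical energy must reach zero at infinity: ½mv²_min + U = 0, so ½mv²_min = −U = |kQq|/r.
|U| = |kQq|/r = (8.99×10⁹ N·m²/C²)(6.42×10⁻⁹)(9.08×10⁻⁹)/(0.454) = 1.15×10⁻⁶ J.

1.15×10⁻⁶ J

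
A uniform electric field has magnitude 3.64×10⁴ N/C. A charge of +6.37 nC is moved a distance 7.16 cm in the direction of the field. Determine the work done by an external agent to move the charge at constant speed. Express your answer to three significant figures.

-1.66×10⁻⁵ J

The potential change for a displacement 7.16 cm in the direction of the field is ΔV = −Ed = -2610 V.
W_ext = qΔV = -1.66×10⁻⁵ J.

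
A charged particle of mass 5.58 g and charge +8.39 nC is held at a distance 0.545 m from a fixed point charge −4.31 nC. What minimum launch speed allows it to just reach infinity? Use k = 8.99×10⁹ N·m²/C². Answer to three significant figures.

0.0146 m/s

To just escape, total mechanical energy must reach zero at infinity: ½mv²_min + U = 0, so ½mv²_min = −U = |kQq|/r.
|U| = |kQq|/r = (8.99×10⁹ N·m²/C²)(4.31×10⁻⁹)(8.39×10⁻⁹)/(0.545) = 5.96×10⁻⁷ J.
v_min = √(2|U|/m) = √(2·5.96×10⁻⁷/5.58×10⁻³) = 0.0146 m/s.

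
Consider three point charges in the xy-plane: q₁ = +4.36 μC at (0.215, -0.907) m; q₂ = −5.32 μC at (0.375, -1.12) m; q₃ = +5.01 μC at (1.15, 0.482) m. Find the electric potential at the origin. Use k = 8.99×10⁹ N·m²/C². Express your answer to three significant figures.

The total potential is the scalar sum of each charge's contribution, V = Σ kqᵢ/rᵢ.
Distances from the field point to each charge: r₁ = 0.932 m, r₂ = 1.18 m, r₃ = 1.25 m.
V = k[(4.36×10⁻⁶)/(0.932) + (-5.32×10⁻⁶)/(1.18) + (5.01×10⁻⁶)/(1.25)] = 3.77×10⁴ V.

3.77×10⁴ V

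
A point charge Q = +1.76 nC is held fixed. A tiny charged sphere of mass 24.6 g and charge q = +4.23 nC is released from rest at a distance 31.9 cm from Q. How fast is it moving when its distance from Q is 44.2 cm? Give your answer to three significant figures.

Only the electrostatic force acts, so mechanical energy is conserved: ½mv² = U₁ − U₂ = kQq(1/r₁ − 1/r₂).
U₁ − U₂ = (8.99×10⁹ N·m²/C²)(1.76×10⁻⁹ C)(4.23×10⁻⁹ C)(1/0.319 − 1/0.442) = 5.84×10⁻⁸ J.
v = √(2·5.84×10⁻⁸/0.0246) = 2.18×10⁻³ m/s.

2.18×10⁻³ m/s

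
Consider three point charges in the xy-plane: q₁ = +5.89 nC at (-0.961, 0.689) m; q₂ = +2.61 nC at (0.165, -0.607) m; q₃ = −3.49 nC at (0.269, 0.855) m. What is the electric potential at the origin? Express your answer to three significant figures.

47.1 V

The total potential is the scalar sum of each charge's contribution, V = Σ kqᵢ/rᵢ.
Distances from the field point to each charge: r₁ = 1.18 m, r₂ = 0.629 m, r₃ = 0.896 m.
V = k[(5.89×10⁻⁹)/(1.18) + (2.61×10⁻⁹)/(0.629) + (-3.49×10⁻⁹)/(0.896)] = 47.1 V.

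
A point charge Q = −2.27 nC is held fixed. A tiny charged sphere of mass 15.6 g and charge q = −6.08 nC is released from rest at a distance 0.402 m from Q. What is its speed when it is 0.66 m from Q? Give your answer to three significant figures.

Only the electrostatic force acts, so mechanical energy is conserved: ½mv² = U₁ − U₂ = kQq(1/r₁ − 1/r₂).
U₁ − U₂ = (8.99×10⁹ N·m²/C²)(-2.27×10⁻⁹ C)(-6.08×10⁻⁹ C)(1/0.402 − 1/0.660) = 1.21×10⁻⁷ J.
v = √(2·1.21×10⁻⁷/0.0156) = 3.93×10⁻³ m/s.

3.93×10⁻³ m/s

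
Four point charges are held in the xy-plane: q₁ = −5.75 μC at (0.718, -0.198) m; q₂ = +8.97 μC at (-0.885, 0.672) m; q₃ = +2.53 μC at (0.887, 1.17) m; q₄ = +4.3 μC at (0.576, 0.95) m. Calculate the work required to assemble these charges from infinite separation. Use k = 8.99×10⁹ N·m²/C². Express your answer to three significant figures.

The assembly work is the sum of pairwise potential energies, U = Σ_{i<j} kqᵢqⱼ/rᵢⱼ.
Pair separations: r₁₂ = 1.82 m, r₁₃ = 1.38 m, r₁₄ = 1.16 m, r₂₃ = 1.84 m, r₂₄ = 1.49 m, r₃₄ = 0.381 m.
Summing all 6 pair terms gives U = 0.0595 J.

0.0595 J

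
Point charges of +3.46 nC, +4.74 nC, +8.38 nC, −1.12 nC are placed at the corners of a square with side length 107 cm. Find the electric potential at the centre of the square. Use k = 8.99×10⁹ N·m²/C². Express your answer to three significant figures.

184 V

The total potential is the scalar sum of each charge's contribution, V = Σ kqᵢ/rᵢ.
The distance from each corner to the centre is a√2/2 = 0.757 m.
V = k[(3.46×10⁻⁹)/(0.757) + (4.74×10⁻⁹)/(0.757) + (8.38×10⁻⁹)/(0.757) + (-1.12×10⁻⁹)/(0.757)] = 184 V.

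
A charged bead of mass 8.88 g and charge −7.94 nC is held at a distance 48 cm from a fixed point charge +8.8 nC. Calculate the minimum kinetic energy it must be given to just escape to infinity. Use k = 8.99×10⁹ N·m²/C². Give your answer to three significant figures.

To just escape, total mechanical energy must reach zero at infinity: ½mv²_min + U = 0, so ½mv²_min = −U = |kQq|/r.
|U| = |kQq|/r = (8.99×10⁹ N·m²/C²)(8.80×10⁻⁹)(7.94×10⁻⁹)/(0.480) = 1.31×10⁻⁶ J.

1.31×10⁻⁶ J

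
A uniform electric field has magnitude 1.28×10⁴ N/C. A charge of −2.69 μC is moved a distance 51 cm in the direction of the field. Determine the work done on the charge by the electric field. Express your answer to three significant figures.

-0.0176 J

The potential change for a displacement 51 cm in the direction of the field is ΔV = −Ed = -6530 V.
W_field = −qΔV = -0.0176 J.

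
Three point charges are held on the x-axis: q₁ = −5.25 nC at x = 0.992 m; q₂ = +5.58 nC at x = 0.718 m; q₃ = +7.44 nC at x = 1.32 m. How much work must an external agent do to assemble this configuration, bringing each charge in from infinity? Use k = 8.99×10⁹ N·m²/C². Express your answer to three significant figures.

-1.41×10⁻⁶ J

The work to assemble the configuration equals its total potential energy, U = Σ kqᵢqⱼ/rᵢⱼ over all pairs.
Pair separations: r₁₂ = 0.274 m, r₁₃ = 0.328 m, r₂₃ = 0.602 m.
U = (-9.61×10⁻⁷) + (-1.07×10⁻⁶) + (6.20×10⁻⁷) = -1.41×10⁻⁶ J.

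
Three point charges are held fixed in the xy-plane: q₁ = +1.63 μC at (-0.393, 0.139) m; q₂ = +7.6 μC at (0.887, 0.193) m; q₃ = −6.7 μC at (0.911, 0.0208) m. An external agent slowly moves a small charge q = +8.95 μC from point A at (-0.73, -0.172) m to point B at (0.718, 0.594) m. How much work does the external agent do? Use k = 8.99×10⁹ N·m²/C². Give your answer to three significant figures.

0.295 J

For quasistatic motion the external work equals the change in potential energy: W_ext = qΔV = q(V_B − V_A).
At A: distances to the source charges are 0.459 m, 1.66 m, 1.65 m; V_A = Σ kqᵢ/rᵢ = 3.67×10⁴ V.
At B: distances to the source charges are 1.20 m, 0.435 m, 0.605 m; V_B = Σ kqᵢ/rᵢ = 6.96×10⁴ V.
ΔV = V_B − V_A = 3.29×10⁴ V.
W_ext = qΔV = (8.95×10⁻⁶ C)(3.29×10⁴ V) = 0.295 J.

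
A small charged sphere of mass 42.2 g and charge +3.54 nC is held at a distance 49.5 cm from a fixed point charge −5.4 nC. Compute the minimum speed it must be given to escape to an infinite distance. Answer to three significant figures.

4.06×10⁻³ m/s

To just escape, total mechanical energy must reach zero at infinity: ½mv²_min + U = 0, so ½mv²_min = −U = |kQq|/r.
|U| = |kQq|/r = (8.99×10⁹ N·m²/C²)(5.40×10⁻⁹)(3.54×10⁻⁹)/(0.495) = 3.47×10⁻⁷ J.
v_min = √(2|U|/m) = √(2·3.47×10⁻⁷/0.0422) = 4.06×10⁻³ m/s.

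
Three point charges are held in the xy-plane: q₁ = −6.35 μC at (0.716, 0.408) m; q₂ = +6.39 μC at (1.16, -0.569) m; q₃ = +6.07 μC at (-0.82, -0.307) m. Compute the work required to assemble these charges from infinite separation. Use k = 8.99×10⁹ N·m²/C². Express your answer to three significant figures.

The assembly work is the sum of pairwise potential energies, U = Σ_{i<j} kqᵢqⱼ/rᵢⱼ.
Pair separations: r₁₂ = 1.07 m, r₁₃ = 1.69 m, r₂₃ = 2.00 m.
U = (-0.340) + (-0.205) + (0.175) = -0.370 J.

-0.370 J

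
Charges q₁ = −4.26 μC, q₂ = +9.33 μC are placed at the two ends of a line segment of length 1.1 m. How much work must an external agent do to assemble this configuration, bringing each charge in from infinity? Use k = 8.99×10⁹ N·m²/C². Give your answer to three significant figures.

-0.325 J

The assembly work is the sum of pairwise potential energies, U = Σ_{i<j} kqᵢqⱼ/rᵢⱼ.
The separation is r = 1.10 m.
U = (-0.325) = -0.325 J.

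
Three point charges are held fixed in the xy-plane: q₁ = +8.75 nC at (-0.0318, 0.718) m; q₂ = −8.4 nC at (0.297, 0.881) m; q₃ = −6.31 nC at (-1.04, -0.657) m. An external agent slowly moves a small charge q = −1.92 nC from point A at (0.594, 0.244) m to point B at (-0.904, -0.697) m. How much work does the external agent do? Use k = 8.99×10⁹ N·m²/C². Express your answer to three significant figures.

For quasistatic motion the external work equals the change in potential energy: W_ext = qΔV = q(V_B − V_A).
At A: distances to the source charges are 0.785 m, 0.703 m, 1.87 m; V_A = Σ kqᵢ/rᵢ = -37.6 V.
At B: distances to the source charges are 1.66 m, 1.98 m, 0.142 m; V_B = Σ kqᵢ/rᵢ = -391 V.
ΔV = V_B − V_A = -353 V.
W_ext = qΔV = (-1.92×10⁻⁹ C)(-353 V) = 6.78×10⁻⁷ J.

6.78×10⁻⁷ J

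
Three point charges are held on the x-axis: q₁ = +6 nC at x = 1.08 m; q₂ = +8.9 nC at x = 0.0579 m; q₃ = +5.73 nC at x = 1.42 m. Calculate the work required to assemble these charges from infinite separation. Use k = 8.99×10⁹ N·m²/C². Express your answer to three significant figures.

1.72×10⁻⁶ J

The assembly work is the sum of pairwise potential energies, U = Σ_{i<j} kqᵢqⱼ/rᵢⱼ.
Pair separations: r₁₂ = 1.02 m, r₁₃ = 0.340 m, r₂₃ = 1.36 m.
U = (4.70×10⁻⁷) + (9.09×10⁻⁷) + (3.37×10⁻⁷) = 1.72×10⁻⁶ J.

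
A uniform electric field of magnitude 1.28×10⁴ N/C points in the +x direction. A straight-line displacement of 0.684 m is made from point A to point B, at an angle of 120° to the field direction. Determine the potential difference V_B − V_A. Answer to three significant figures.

4380 V

Only the component of displacement along E changes the potential: ΔV = −E·d·cosθ.
ΔV = −(1.28×10⁴ V/m)(0.684 m)cos120° = 4380 V.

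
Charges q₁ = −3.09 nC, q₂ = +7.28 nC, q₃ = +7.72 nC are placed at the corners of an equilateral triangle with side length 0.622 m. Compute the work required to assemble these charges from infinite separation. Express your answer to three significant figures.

The assembly work is the sum of pairwise potential energies, U = Σ_{i<j} kqᵢqⱼ/rᵢⱼ.
All three pair separations equal the side length, 0.622 m.
U = (-3.25×10⁻⁷) + (-3.45×10⁻⁷) + (8.12×10⁻⁷) = 1.42×10⁻⁷ J.

1.42×10⁻⁷ J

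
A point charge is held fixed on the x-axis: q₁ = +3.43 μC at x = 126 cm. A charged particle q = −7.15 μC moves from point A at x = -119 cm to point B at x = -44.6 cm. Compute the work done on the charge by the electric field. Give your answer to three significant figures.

The work done by the electric force is W_field = −ΔU = −q(V_B − V_A) = q(V_A − V_B).
At A: distance to the source charge is 2.45 m; V_A = kq₁/r = 1.26×10⁴ V.
At B: distance to the source charge is 1.71 m; V_B = kq₁/r = 1.81×10⁴ V.
ΔV = V_B − V_A = 5490 V.
W_field = −qΔV = −(-7.15×10⁻⁶ C)(5490 V) = 0.0392 J.

0.0392 J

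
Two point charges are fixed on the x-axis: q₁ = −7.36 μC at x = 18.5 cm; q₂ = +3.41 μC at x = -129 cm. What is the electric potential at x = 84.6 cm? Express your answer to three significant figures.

-8.57×10⁴ V

The total potential is the scalar sum of each charge's contribution, V = Σ kqᵢ/rᵢ.
Distances from the field point to each charge: r₁ = 0.661 m, r₂ = 2.14 m.
V = k[(-7.36×10⁻⁶)/(0.661) + (3.41×10⁻⁶)/(2.14)] = -8.57×10⁴ V.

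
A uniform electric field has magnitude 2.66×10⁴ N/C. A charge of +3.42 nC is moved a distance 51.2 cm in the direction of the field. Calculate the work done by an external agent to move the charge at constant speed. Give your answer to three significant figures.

-4.66×10⁻⁵ J

The potential change for a displacement 51.2 cm in the direction of the field is ΔV = −Ed = -1.36×10⁴ V.
W_ext = qΔV = -4.66×10⁻⁵ J.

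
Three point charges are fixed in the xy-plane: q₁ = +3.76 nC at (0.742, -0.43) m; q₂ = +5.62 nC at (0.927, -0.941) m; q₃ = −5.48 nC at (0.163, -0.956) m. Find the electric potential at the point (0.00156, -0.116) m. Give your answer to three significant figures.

Electric potential is a scalar, so the contributions from each charge add algebraically: V = Σ kqᵢ/rᵢ.
Distances from the field point to each charge: r₁ = 0.804 m, r₂ = 1.24 m, r₃ = 0.855 m.
V = k[(3.76×10⁻⁹)/(0.804) + (5.62×10⁻⁹)/(1.24) + (-5.48×10⁻⁹)/(0.855)] = 25.2 V.

25.2 V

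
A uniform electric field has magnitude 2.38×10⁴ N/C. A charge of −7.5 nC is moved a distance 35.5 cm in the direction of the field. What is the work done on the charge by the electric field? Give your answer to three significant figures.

-6.34×10⁻⁵ J

The potential change for a displacement 35.5 cm in the direction of the field is ΔV = −Ed = -8450 V.
W_field = −qΔV = -6.34×10⁻⁵ J.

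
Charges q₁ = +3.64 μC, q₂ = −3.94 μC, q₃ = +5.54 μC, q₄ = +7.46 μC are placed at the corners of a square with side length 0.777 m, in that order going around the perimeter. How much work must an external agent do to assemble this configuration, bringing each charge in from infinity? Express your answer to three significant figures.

0.298 J

The assembly work is the sum of pairwise potential energies, U = Σ_{i<j} kqᵢqⱼ/rᵢⱼ.
The four side pairs have separation 0.777 m and the two diagonal pairs 1.10 m.
Summing all 6 pair terms gives U = 0.298 J.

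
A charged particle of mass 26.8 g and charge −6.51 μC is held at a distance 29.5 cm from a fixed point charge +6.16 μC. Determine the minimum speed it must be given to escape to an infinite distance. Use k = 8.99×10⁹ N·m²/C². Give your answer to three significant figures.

9.55 m/s

To just escape, total mechanical energy must reach zero at infinity: ½mv²_min + U = 0, so ½mv²_min = −U = |kQq|/r.
|U| = |kQq|/r = (8.99×10⁹ N·m²/C²)(6.16×10⁻⁶)(6.51×10⁻⁶)/(0.295) = 1.22 J.
v_min = √(2|U|/m) = √(2·1.22/0.0268) = 9.55 m/s.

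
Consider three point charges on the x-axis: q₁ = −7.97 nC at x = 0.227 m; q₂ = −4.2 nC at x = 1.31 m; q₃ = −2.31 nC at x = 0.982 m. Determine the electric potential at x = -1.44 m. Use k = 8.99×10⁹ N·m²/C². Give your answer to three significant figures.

Electric potential is a scalar, so the contributions from each charge add algebraically: V = Σ kqᵢ/rᵢ.
Distances from the field point to each charge: r₁ = 1.67 m, r₂ = 2.75 m, r₃ = 2.42 m.
V = k[(-7.97×10⁻⁹)/(1.67) + (-4.20×10⁻⁹)/(2.75) + (-2.31×10⁻⁹)/(2.42)] = -65.3 V.

-65.3 V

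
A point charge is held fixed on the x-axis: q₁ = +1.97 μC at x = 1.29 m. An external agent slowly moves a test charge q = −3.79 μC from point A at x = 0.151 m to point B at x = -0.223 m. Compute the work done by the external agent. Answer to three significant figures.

For quasistatic motion the external work equals the change in potential energy: W_ext = qΔV = q(V_B − V_A).
At A: distance to the source charge is 1.14 m; V_A = kq₁/r = 1.55×10⁴ V.
At B: distance to the source charge is 1.51 m; V_B = kq₁/r = 1.17×10⁴ V.
ΔV = V_B − V_A = -3840 V.
W_ext = qΔV = (-3.79×10⁻⁶ C)(-3840 V) = 0.0146 J.

0.0146 J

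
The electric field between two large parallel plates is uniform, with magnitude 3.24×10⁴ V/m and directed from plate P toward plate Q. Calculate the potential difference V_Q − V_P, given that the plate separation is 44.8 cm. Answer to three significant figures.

In a uniform field, potential decreases in the direction of E: ΔV = −E·d for a displacement d parallel to E.
Going from P to Q is a displacement of 44.8 cm along the field, so V_Q − V_P = −Ed = -1.45×10⁴ V.

-1.45×10⁴ V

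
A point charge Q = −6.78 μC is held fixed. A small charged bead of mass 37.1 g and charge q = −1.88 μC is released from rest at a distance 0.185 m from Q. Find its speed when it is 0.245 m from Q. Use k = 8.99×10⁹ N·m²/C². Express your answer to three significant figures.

Only the electrostatic force acts, so mechanical energy is conserved: ½mv² = U₁ − U₂ = kQq(1/r₁ − 1/r₂).
U₁ − U₂ = (8.99×10⁹ N·m²/C²)(-6.78×10⁻⁶ C)(-1.88×10⁻⁶ C)(1/0.185 − 1/0.245) = 0.152 J.
v = √(2·0.152/0.0371) = 2.86 m/s.

2.86 m/s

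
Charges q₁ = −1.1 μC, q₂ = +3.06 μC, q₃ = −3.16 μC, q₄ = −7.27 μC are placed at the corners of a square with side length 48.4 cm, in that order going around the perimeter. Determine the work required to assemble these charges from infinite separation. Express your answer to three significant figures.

0.0866 J

The work to assemble the configuration equals its total potential energy, U = Σ kqᵢqⱼ/rᵢⱼ over all pairs.
The four side pairs have separation 0.484 m and the two diagonal pairs 0.684 m.
Summing all 6 pair terms gives U = 0.0866 J.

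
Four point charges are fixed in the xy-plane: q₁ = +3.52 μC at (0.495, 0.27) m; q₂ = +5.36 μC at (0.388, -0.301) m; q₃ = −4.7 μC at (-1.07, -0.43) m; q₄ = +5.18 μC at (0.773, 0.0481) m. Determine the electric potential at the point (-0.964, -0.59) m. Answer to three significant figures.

-1.41×10⁵ V

The total potential is the scalar sum of each charge's contribution, V = Σ kqᵢ/rᵢ.
Distances from the field point to each charge: r₁ = 1.69 m, r₂ = 1.38 m, r₃ = 0.192 m, r₄ = 1.85 m.
V = k[(3.52×10⁻⁶)/(1.69) + (5.36×10⁻⁶)/(1.38) + (-4.70×10⁻⁶)/(0.192) + (5.18×10⁻⁶)/(1.85)] = -1.41×10⁵ V.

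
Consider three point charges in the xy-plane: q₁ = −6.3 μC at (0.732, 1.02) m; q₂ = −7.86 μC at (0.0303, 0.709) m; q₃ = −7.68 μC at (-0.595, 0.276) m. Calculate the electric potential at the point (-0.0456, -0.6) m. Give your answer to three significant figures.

The total potential is the scalar sum of each charge's contribution, V = Σ kqᵢ/rᵢ.
Distances from the field point to each charge: r₁ = 1.80 m, r₂ = 1.31 m, r₃ = 1.03 m.
V = k[(-6.30×10⁻⁶)/(1.80) + (-7.86×10⁻⁶)/(1.31) + (-7.68×10⁻⁶)/(1.03)] = -1.52×10⁵ V.

-1.52×10⁵ V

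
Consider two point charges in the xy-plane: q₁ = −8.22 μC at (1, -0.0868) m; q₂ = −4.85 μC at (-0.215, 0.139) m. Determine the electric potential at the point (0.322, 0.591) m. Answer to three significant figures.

Electric potential is a scalar, so the contributions from each charge add algebraically: V = Σ kqᵢ/rᵢ.
Distances from the field point to each charge: r₁ = 0.959 m, r₂ = 0.702 m.
V = k[(-8.22×10⁻⁶)/(0.959) + (-4.85×10⁻⁶)/(0.702)] = -1.39×10⁵ V.

-1.39×10⁵ V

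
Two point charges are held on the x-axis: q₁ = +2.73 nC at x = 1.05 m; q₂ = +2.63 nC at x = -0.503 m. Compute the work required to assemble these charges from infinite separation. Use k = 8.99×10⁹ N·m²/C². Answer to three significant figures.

The work to assemble the configuration equals its total potential energy, U = Σ kqᵢqⱼ/rᵢⱼ over all pairs.
Pair separations: r₁₂ = 1.55 m.
U = (4.16×10⁻⁸) = 4.16×10⁻⁸ J.

4.16×10⁻⁸ J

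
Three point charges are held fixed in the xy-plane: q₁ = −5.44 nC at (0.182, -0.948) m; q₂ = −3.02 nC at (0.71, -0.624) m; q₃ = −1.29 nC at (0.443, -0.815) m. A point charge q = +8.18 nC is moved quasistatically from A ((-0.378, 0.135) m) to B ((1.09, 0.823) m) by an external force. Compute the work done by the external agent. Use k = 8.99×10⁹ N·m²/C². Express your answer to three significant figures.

For quasistatic motion the external work equals the change in potential energy: W_ext = qΔV = q(V_B − V_A).
At A: distances to the source charges are 1.22 m, 1.33 m, 1.26 m; V_A = Σ kqᵢ/rᵢ = -69.8 V.
At B: distances to the source charges are 1.99 m, 1.50 m, 1.76 m; V_B = Σ kqᵢ/rᵢ = -49.3 V.
ΔV = V_B − V_A = 20.5 V.
W_ext = qΔV = (8.18×10⁻⁹ C)(20.5 V) = 1.68×10⁻⁷ J.

1.68×10⁻⁷ J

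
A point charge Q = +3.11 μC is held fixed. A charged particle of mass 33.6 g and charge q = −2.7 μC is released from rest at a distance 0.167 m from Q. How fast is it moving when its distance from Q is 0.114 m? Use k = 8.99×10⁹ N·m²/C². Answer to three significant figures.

3.54 m/s

Only the electrostatic force acts, so mechanical energy is conserved: ½mv² = U₁ − U₂ = kQq(1/r₁ − 1/r₂).
U₁ − U₂ = (8.99×10⁹ N·m²/C²)(3.11×10⁻⁶ C)(-2.70×10⁻⁶ C)(1/0.167 − 1/0.114) = 0.210 J.
v = √(2·0.210/0.0336) = 3.54 m/s.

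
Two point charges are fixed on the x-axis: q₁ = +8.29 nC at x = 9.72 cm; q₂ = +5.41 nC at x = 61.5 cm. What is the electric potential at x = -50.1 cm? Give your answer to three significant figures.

Electric potential is a scalar, so the contributions from each charge add algebraically: V = Σ kqᵢ/rᵢ.
Distances from the field point to each charge: r₁ = 0.598 m, r₂ = 1.12 m.
V = k[(8.29×10⁻⁹)/(0.598) + (5.41×10⁻⁹)/(1.12)] = 168 V.

168 V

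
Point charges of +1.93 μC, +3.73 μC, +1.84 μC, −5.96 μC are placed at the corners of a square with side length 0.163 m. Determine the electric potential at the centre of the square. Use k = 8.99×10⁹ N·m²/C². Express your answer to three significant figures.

Electric potential is a scalar, so the contributions from each charge add algebraically: V = Σ kqᵢ/rᵢ.
The distance from each corner to the centre is a√2/2 = 0.115 m.
V = k[(1.93×10⁻⁶)/(0.115) + (3.73×10⁻⁶)/(0.115) + (1.84×10⁻⁶)/(0.115) + (-5.96×10⁻⁶)/(0.115)] = 1.20×10⁵ V.

1.20×10⁵ V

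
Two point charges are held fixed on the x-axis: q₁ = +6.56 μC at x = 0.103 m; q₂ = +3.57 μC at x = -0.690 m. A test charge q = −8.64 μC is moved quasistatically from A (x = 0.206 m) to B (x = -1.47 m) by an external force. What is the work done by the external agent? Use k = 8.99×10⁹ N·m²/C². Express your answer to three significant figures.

4.58 J

For quasistatic motion the external work equals the change in potential energy: W_ext = qΔV = q(V_B − V_A).
At A: distances to the source charges are 0.103 m, 0.896 m; V_A = Σ kqᵢ/rᵢ = 6.08×10⁵ V.
At B: distances to the source charges are 1.57 m, 0.780 m; V_B = Σ kqᵢ/rᵢ = 7.86×10⁴ V.
ΔV = V_B − V_A = -5.30×10⁵ V.
W_ext = qΔV = (-8.64×10⁻⁶ C)(-5.30×10⁵ V) = 4.58 J.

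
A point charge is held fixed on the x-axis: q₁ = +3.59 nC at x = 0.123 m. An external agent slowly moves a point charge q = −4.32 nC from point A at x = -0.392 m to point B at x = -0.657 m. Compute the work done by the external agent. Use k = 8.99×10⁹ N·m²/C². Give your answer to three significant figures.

For quasistatic motion the external work equals the change in potential energy: W_ext = qΔV = q(V_B − V_A).
At A: distance to the source charge is 0.515 m; V_A = kq₁/r = 62.7 V.
At B: distance to the source charge is 0.780 m; V_B = kq₁/r = 41.4 V.
ΔV = V_B − V_A = -21.3 V.
W_ext = qΔV = (-4.32×10⁻⁹ C)(-21.3 V) = 9.20×10⁻⁸ J.

9.20×10⁻⁸ J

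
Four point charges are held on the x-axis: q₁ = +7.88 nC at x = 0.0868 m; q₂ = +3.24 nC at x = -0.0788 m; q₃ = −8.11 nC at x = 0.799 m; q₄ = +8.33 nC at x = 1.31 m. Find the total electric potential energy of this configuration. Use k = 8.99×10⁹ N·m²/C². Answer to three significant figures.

-2.21×10⁻⁷ J

The work to assemble the configuration equals its total potential energy, U = Σ kqᵢqⱼ/rᵢⱼ over all pairs.
Pair separations: r₁₂ = 0.166 m, r₁₃ = 0.712 m, r₁₄ = 1.22 m, r₂₃ = 0.878 m, r₂₄ = 1.39 m, r₃₄ = 0.511 m.
Summing all 6 pair terms gives U = -2.21×10⁻⁷ J.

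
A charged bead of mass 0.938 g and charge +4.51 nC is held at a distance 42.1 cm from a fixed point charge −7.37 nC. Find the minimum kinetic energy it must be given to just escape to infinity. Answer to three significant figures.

To just escape, total mechanical energy must reach zero at infinity: ½mv²_min + U = 0, so ½mv²_min = −U = |kQq|/r.
|U| = |kQq|/r = (8.99×10⁹ N·m²/C²)(7.37×10⁻⁹)(4.51×10⁻⁹)/(0.421) = 7.10×10⁻⁷ J.

7.10×10⁻⁷ J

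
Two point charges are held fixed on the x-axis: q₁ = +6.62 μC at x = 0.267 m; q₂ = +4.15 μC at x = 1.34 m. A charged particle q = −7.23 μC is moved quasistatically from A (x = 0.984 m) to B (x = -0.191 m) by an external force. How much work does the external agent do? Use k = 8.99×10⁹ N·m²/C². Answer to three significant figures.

0.242 J

For quasistatic motion the external work equals the change in potential energy: W_ext = qΔV = q(V_B − V_A).
At A: distances to the source charges are 0.717 m, 0.356 m; V_A = Σ kqᵢ/rᵢ = 1.88×10⁵ V.
At B: distances to the source charges are 0.458 m, 1.53 m; V_B = Σ kqᵢ/rᵢ = 1.54×10⁵ V.
ΔV = V_B − V_A = -3.35×10⁴ V.
W_ext = qΔV = (-7.23×10⁻⁶ C)(-3.35×10⁴ V) = 0.242 J.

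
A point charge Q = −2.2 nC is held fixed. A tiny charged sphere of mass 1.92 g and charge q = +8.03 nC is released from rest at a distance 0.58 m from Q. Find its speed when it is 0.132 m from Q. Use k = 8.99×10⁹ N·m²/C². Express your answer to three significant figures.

0.0311 m/s

Only the electrostatic force acts, so mechanical energy is conserved: ½mv² = U₁ − U₂ = kQq(1/r₁ − 1/r₂).
U₁ − U₂ = (8.99×10⁹ N·m²/C²)(-2.20×10⁻⁹ C)(8.03×10⁻⁹ C)(1/0.580 − 1/0.132) = 9.29×10⁻⁷ J.
v = √(2·9.29×10⁻⁷/1.92×10⁻³) = 0.0311 m/s.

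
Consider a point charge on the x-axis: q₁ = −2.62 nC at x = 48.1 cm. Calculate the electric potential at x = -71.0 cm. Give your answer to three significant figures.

The total potential is the scalar sum of each charge's contribution, V = Σ kqᵢ/rᵢ.
V = k[(-2.62×10⁻⁹)/(1.19)] = -19.8 V.

-19.8 V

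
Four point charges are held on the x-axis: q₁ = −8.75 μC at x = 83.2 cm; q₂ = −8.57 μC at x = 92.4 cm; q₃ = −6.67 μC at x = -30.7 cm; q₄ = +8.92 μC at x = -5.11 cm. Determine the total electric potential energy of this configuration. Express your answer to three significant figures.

4.62 J

The work to assemble the configuration equals its total potential energy, U = Σ kqᵢqⱼ/rᵢⱼ over all pairs.
Pair separations: r₁₂ = 0.0920 m, r₁₃ = 1.14 m, r₁₄ = 0.883 m, r₂₃ = 1.23 m, r₂₄ = 0.975 m, r₃₄ = 0.256 m.
Summing all 6 pair terms gives U = 4.62 J.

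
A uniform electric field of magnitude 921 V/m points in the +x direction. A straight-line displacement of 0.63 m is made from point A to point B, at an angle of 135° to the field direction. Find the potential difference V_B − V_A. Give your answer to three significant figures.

410 V

Only the component of displacement along E changes the potential: ΔV = −E·d·cosθ.
ΔV = −(921 V/m)(0.630 m)cos135° = 410 V.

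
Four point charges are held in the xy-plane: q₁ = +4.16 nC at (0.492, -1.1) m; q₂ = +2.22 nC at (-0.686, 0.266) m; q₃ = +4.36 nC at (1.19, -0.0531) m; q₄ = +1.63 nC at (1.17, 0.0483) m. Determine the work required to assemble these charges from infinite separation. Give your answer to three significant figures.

9.03×10⁻⁷ J

The assembly work is the sum of pairwise potential energies, U = Σ_{i<j} kqᵢqⱼ/rᵢⱼ.
Pair separations: r₁₂ = 1.80 m, r₁₃ = 1.26 m, r₁₄ = 1.33 m, r₂₃ = 1.90 m, r₂₄ = 1.87 m, r₃₄ = 0.103 m.
Summing all 6 pair terms gives U = 9.03×10⁻⁷ J.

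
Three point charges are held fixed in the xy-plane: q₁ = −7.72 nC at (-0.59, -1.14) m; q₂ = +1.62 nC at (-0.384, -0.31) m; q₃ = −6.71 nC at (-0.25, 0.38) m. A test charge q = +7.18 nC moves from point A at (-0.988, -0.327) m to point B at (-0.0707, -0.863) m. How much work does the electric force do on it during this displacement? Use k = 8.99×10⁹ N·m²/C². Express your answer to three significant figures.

The work done by the electric force is W_field = −ΔU = −q(V_B − V_A) = q(V_A − V_B).
At A: distances to the source charges are 0.905 m, 0.604 m, 1.02 m; V_A = Σ kqᵢ/rᵢ = -112 V.
At B: distances to the source charges are 0.589 m, 0.636 m, 1.26 m; V_B = Σ kqᵢ/rᵢ = -143 V.
ΔV = V_B − V_A = -31.4 V.
W_field = −qΔV = −(7.18×10⁻⁹ C)(-31.4 V) = 2.26×10⁻⁷ J.

2.26×10⁻⁷ J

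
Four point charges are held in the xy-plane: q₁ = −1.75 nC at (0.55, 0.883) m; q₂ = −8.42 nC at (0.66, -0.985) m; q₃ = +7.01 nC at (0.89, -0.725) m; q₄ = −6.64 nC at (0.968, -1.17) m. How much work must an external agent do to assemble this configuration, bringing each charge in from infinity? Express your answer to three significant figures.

The assembly work is the sum of pairwise potential energies, U = Σ_{i<j} kqᵢqⱼ/rᵢⱼ.
Pair separations: r₁₂ = 1.87 m, r₁₃ = 1.64 m, r₁₄ = 2.10 m, r₂₃ = 0.347 m, r₂₄ = 0.359 m, r₃₄ = 0.452 m.
Summing all 6 pair terms gives U = -1.00×10⁻⁶ J.

-1.00×10⁻⁶ J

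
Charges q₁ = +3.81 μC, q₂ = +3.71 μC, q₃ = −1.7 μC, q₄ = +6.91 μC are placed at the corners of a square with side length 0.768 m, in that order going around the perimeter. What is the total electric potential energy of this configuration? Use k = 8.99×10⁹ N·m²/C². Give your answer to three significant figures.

The work to assemble the configuration equals its total potential energy, U = Σ kqᵢqⱼ/rᵢⱼ over all pairs.
The four side pairs have separation 0.768 m and the two diagonal pairs 1.09 m.
Summing all 6 pair terms gives U = 0.421 J.

0.421 J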